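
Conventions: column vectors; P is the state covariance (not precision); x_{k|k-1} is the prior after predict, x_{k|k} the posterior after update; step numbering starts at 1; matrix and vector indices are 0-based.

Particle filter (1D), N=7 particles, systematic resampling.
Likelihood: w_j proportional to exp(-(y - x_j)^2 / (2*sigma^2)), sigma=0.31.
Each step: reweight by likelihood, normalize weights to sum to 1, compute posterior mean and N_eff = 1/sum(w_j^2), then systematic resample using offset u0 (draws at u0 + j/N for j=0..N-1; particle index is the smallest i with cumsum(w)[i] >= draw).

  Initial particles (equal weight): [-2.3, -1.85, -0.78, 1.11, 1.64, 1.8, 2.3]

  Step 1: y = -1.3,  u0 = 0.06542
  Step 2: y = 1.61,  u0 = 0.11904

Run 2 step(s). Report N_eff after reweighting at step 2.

step 1: w=[0.0120, 0.4528, 0.5351, 0.0000, 0.0000, 0.0000, 0.0000]  mean=-1.2828  Neff=2.0342  idx=[1, 1, 1, 2, 2, 2, 2]
step 2: w=[0.0000, 0.0000, 0.0000, 0.2500, 0.2500, 0.2500, 0.2500]  mean=-0.7800  Neff=4.0000  idx=[3, 4, 4, 5, 5, 6, 6]

N_eff = 4.0000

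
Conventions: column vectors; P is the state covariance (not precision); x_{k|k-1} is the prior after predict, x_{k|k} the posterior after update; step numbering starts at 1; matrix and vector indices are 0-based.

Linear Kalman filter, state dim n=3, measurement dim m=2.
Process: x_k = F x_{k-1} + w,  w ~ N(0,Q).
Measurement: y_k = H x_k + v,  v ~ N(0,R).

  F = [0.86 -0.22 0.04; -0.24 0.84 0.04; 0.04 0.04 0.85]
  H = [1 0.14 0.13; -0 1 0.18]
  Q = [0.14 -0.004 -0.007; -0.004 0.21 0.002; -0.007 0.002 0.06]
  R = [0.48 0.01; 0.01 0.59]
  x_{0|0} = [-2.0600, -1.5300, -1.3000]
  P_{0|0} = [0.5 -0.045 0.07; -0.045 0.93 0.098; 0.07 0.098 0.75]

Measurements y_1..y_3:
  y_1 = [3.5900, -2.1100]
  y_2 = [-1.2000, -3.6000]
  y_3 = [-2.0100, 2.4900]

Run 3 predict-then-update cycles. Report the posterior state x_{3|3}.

step 1: x^-=[-1.4870, -0.8428, -1.2486]  P^-=[0.5761 -0.3086 0.0595; -0.3086 0.9196 0.1088; 0.0595 0.1088 0.6154]  S=[1.0176 -0.1278; -0.1278 1.5687]  K=[0.5127 -0.1481; -0.0885 0.5915; 0.1714 0.1540]  nu=[5.3573, -1.0425]  x^+=[1.4142, -1.9336, -0.4909]  P^+=[0.2548 -0.0845 0.0127; -0.0845 0.3494 -0.0074; 0.0127 -0.0074 0.5551]
step 2: x^-=[1.6219, -1.9833, -0.4380]  P^-=[0.3792 -0.1857 0.0261; -0.1857 0.5055 0.0203; 0.0261 0.0203 0.4621]  S=[0.8325 -0.0863; -0.0863 1.1177]  K=[0.4149 -0.1299; -0.0884 0.4487; 0.1174 0.1016]  nu=[-2.4873, -1.5379]  x^+=[0.7896, -2.4534, -0.8864]  P^+=[0.2078 -0.0730 0.0026; -0.0730 0.2671 -0.0183; 0.0026 -0.0183 0.4412]
step 3: x^-=[1.1834, -2.2859, -0.8200]  P^-=[0.3354 -0.1525 0.0162; -0.1525 0.4393 0.0086; 0.0162 0.0086 0.3782]  S=[0.7922 -0.0679; -0.0679 1.0447]  K=[0.3890 -0.1179; -0.0777 0.4170; 0.0908 0.0793]  nu=[-2.7668, 4.9235]  x^+=[-0.4733, -0.0180, -0.6807]  P^+=[0.1948 -0.0656 -0.0006; -0.0656 0.2485 -0.0182; -0.0006 -0.0182 0.3661]

x_post = [-0.4733, -0.0180, -0.6807]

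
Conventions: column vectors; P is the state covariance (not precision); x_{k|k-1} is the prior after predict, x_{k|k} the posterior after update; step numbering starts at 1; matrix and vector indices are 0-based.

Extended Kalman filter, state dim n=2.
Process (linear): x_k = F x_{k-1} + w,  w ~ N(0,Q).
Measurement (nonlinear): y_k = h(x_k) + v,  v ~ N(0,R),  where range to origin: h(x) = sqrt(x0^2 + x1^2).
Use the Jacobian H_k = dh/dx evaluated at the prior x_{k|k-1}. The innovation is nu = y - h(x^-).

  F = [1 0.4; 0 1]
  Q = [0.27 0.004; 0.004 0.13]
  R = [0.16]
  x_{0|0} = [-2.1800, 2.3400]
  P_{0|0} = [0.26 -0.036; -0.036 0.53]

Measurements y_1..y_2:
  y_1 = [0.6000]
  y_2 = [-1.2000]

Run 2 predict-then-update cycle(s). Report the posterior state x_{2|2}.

step 1: x^-=[-1.2440, 2.3400]  P^-=[0.5860 0.1800; 0.1800 0.6600]  H_jac=[-0.4694 0.8830]  S=[0.6545]  K=[-0.1775; 0.7613]  nu=[-2.0501]  x^+=[-0.8802, 0.7792]  P^+=[0.5654 0.2684; 0.2684 0.2807]
step 2: x^-=[-0.5685, 0.7792]  P^-=[1.0950 0.3847; 0.3847 0.4107]  H_jac=[-0.5894 0.8078]  S=[0.4421]  K=[-0.7570; 0.2375]  nu=[-2.1646]  x^+=[1.0701, 0.2651]  P^+=[0.8417 0.4642; 0.4642 0.3857]

x_post = [1.0701, 0.2651]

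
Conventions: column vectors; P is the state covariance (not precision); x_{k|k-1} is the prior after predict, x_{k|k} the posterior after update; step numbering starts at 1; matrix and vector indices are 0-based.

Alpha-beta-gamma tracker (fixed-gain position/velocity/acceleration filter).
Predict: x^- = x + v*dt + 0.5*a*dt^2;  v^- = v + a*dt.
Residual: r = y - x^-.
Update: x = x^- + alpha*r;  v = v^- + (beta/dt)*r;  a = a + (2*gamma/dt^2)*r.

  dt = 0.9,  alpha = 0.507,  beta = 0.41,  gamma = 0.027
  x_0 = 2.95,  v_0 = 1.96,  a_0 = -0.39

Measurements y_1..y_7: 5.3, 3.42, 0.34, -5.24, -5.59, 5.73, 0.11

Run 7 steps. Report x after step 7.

x_post = -0.6935

step 1: x_pred=4.5561  r=0.7439  x^+=4.9332  v^+=1.9479  a^+=-0.3404
step 2: x_pred=6.5485  r=-3.1285  x^+=4.9623  v^+=0.2163  a^+=-0.5490
step 3: x_pred=4.9347  r=-4.5947  x^+=2.6052  v^+=-2.3709  a^+=-0.8553
step 4: x_pred=0.1250  r=-5.3650  x^+=-2.5950  v^+=-5.5847  a^+=-1.2130
step 5: x_pred=-8.1125  r=2.5225  x^+=-6.8336  v^+=-5.5272  a^+=-1.0448
step 6: x_pred=-12.2312  r=17.9612  x^+=-3.1249  v^+=1.7148  a^+=0.1526
step 7: x_pred=-1.5197  r=1.6297  x^+=-0.6935  v^+=2.5946  a^+=0.2613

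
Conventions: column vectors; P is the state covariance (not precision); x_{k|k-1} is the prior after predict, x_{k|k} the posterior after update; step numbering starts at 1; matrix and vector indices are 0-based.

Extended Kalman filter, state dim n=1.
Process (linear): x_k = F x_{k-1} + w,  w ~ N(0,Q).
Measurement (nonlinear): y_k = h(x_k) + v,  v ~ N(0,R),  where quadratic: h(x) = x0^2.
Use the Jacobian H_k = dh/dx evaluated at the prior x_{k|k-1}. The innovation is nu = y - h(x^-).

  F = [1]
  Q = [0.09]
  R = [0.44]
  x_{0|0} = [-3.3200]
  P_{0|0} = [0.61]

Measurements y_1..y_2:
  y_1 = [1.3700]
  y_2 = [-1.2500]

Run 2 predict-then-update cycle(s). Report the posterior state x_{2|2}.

step 1: x^-=[-3.3200]  P^-=[0.7000]  H_jac=[-6.6400]  S=[31.3027]  K=[-0.1485]  nu=[-9.6524]  x^+=[-1.8868]  P^+=[0.0098]
step 2: x^-=[-1.8868]  P^-=[0.0998]  H_jac=[-3.7735]  S=[1.8617]  K=[-0.2024]  nu=[-4.8099]  x^+=[-0.9134]  P^+=[0.0236]

x_post = [-0.9134]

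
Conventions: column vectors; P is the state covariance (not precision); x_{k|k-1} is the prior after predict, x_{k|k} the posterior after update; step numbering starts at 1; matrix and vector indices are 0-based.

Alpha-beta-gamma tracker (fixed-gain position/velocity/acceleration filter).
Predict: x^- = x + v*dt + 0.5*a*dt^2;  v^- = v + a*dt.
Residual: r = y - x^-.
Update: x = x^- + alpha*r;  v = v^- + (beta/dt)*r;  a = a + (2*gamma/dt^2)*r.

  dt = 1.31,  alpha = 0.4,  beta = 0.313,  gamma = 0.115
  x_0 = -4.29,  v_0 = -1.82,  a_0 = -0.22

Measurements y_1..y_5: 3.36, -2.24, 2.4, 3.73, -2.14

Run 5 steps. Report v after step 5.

v_post = 1.6918

step 1: x_pred=-6.8630  r=10.2230  x^+=-2.7738  v^+=0.3344  a^+=1.1501
step 2: x_pred=-1.3489  r=-0.8911  x^+=-1.7053  v^+=1.6281  a^+=1.0307
step 3: x_pred=1.3119  r=1.0881  x^+=1.7472  v^+=3.2383  a^+=1.1765
step 4: x_pred=6.9989  r=-3.2689  x^+=5.6913  v^+=3.9985  a^+=0.7384
step 5: x_pred=11.5630  r=-13.7030  x^+=6.0818  v^+=1.6918  a^+=-1.0981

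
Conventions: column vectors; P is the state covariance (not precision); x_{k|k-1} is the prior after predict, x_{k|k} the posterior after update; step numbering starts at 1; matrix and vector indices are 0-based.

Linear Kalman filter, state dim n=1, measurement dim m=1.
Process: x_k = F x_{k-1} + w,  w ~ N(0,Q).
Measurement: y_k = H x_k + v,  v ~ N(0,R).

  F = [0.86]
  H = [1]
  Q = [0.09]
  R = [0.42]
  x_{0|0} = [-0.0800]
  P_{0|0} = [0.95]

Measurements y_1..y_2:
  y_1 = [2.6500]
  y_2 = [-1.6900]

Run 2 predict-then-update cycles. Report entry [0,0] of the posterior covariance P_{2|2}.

P_post[0,0] = 0.1726

step 1: x^-=[-0.0688]  P^-=[0.7926]  S=[1.2126]  K=[0.6536]  nu=[2.7188]  x^+=[1.7083]  P^+=[0.2745]
step 2: x^-=[1.4692]  P^-=[0.2930]  S=[0.7130]  K=[0.4110]  nu=[-3.1592]  x^+=[0.1708]  P^+=[0.1726]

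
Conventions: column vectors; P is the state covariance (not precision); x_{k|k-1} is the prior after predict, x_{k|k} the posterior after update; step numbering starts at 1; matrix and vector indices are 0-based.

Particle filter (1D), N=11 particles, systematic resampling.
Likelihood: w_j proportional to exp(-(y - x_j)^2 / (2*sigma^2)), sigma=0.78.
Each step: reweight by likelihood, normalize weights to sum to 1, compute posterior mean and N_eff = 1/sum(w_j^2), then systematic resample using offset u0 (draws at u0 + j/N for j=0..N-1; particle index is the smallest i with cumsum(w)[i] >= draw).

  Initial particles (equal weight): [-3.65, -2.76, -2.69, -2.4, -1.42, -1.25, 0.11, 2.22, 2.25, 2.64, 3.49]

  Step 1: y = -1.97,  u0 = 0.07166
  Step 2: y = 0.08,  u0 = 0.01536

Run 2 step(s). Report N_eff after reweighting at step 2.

N_eff = 5.0042

step 1: w=[0.0268, 0.1631, 0.1779, 0.2340, 0.2125, 0.1779, 0.0078, 0.0000, 0.0000, 0.0000, 0.0000]  mean=-2.1114  Neff=5.2466  idx=[1, 1, 2, 2, 3, 3, 4, 4, 4, 5, 5]
step 2: w=[0.0014, 0.0014, 0.0019, 0.0019, 0.0067, 0.0067, 0.1642, 0.1642, 0.1642, 0.2438, 0.2438]  mean=-1.3587  Neff=5.0042  idx=[5, 6, 7, 7, 8, 8, 9, 9, 9, 10, 10]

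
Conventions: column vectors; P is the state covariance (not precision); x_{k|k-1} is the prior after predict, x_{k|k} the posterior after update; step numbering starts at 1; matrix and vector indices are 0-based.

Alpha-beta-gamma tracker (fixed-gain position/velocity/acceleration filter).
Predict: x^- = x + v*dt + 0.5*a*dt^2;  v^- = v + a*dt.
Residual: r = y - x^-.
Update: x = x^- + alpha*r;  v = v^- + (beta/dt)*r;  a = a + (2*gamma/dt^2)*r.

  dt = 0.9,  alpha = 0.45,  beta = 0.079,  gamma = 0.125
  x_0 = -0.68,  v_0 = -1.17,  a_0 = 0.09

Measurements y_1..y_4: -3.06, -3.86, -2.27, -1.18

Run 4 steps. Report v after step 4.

step 1: x_pred=-1.6966  r=-1.3635  x^+=-2.3101  v^+=-1.2087  a^+=-0.3308
step 2: x_pred=-3.5319  r=-0.3281  x^+=-3.6795  v^+=-1.5352  a^+=-0.4321
step 3: x_pred=-5.2362  r=2.9662  x^+=-3.9014  v^+=-1.6637  a^+=0.4834
step 4: x_pred=-5.2030  r=4.0230  x^+=-3.3926  v^+=-0.8755  a^+=1.7251

v_post = -0.8755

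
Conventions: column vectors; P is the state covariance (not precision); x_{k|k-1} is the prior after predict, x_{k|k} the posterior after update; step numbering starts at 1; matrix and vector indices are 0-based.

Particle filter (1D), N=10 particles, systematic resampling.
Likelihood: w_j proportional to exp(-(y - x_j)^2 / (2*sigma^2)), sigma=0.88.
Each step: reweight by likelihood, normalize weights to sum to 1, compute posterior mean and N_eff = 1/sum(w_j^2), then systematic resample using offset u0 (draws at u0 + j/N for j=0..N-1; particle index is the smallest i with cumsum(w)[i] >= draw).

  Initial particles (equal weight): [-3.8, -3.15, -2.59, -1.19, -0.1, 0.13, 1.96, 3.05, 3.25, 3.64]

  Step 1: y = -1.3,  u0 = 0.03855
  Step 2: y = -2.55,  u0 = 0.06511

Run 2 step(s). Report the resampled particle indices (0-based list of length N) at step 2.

resampled_idx = [0, 0, 1, 1, 1, 2, 3, 4, 5, 6]

step 1: w=[0.0083, 0.0517, 0.1608, 0.4672, 0.1858, 0.1257, 0.0005, 0.0000, 0.0000, 0.0000]  mean=-1.1680  Neff=3.3649  idx=[1, 2, 3, 3, 3, 3, 3, 4, 4, 5]
step 2: w=[0.2361, 0.2975, 0.0902, 0.0902, 0.0902, 0.0902, 0.0902, 0.0062, 0.0062, 0.0029]  mean=-2.0520  Neff=5.4039  idx=[0, 0, 1, 1, 1, 2, 3, 4, 5, 6]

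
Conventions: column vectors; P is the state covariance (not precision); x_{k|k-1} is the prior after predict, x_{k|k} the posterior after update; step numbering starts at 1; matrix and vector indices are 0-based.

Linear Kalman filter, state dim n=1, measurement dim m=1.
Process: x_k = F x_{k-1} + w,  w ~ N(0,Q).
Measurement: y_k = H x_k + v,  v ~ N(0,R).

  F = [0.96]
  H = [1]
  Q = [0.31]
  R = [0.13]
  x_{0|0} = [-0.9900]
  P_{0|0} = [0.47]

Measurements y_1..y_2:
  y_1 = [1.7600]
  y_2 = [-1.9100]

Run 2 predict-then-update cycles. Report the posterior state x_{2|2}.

step 1: x^-=[-0.9504]  P^-=[0.7432]  S=[0.8732]  K=[0.8511]  nu=[2.7104]  x^+=[1.3565]  P^+=[0.1106]
step 2: x^-=[1.3022]  P^-=[0.4120]  S=[0.5420]  K=[0.7601]  nu=[-3.2122]  x^+=[-1.1395]  P^+=[0.0988]

x_post = [-1.1395]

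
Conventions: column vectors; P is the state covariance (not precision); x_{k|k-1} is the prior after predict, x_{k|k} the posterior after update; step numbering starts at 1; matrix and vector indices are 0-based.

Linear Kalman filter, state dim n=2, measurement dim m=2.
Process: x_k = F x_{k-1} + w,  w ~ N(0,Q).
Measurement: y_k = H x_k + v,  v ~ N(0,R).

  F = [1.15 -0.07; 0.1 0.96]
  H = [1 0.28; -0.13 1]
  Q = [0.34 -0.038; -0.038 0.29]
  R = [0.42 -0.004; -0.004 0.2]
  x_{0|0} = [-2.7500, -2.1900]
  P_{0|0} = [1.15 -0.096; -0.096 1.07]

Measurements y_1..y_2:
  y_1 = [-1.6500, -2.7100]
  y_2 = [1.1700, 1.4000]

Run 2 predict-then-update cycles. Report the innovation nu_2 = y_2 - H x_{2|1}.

step 1: x^-=[-3.0092, -2.3774]  P^-=[1.8816 -0.0830; -0.0830 1.2692]  S=[2.3546 0.0268; 0.0268 1.5225]  K=[0.7918 -0.2291; 0.1061 0.8388]  nu=[2.0249, -0.7238]  x^+=[-1.2400, -2.7696]  P^+=[0.3350 -0.0054; -0.0054 0.1666]
step 2: x^-=[-1.2321, -2.7828]  P^-=[0.7847 -0.0166; -0.0166 0.4459]  S=[1.2304 0.0028; 0.0028 0.6635]  K=[0.6344 -0.1815; 0.0864 0.6749]  nu=[3.1813, 4.0227]  x^+=[0.0560, 0.2071]  P^+=[0.2683 -0.0040; -0.0040 0.1341]

innov = [3.1813, 4.0227]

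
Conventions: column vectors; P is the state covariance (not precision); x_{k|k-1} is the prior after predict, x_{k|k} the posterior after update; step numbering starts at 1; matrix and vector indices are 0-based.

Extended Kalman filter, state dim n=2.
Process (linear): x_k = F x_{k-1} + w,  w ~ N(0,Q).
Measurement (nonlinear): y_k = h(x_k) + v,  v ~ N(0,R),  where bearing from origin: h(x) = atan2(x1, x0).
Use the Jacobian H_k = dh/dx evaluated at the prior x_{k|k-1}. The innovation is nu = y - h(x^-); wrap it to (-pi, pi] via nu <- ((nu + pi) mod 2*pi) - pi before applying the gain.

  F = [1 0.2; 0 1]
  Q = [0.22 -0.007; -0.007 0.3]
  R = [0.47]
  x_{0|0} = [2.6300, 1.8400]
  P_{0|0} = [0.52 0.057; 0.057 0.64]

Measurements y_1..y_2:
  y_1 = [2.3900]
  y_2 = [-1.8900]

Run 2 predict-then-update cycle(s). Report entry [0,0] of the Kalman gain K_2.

step 1: x^-=[2.9980, 1.8400]  P^-=[0.7884 0.1780; 0.1780 0.9400]  H_jac=[-0.1487 0.2423]  S=[0.5298]  K=[-0.1399; 0.3799]  nu=[1.8395]  x^+=[2.7407, 2.5389]  P^+=[0.7780 0.2062; 0.2062 0.8635]
step 2: x^-=[3.2485, 2.5389]  P^-=[1.1150 0.3719; 0.3719 1.1635]  H_jac=[-0.1494 0.1911]  S=[0.5161]  K=[-0.1850; 0.3232]  nu=[-2.5534]  x^+=[3.7208, 1.7137]  P^+=[1.0974 0.4027; 0.4027 1.1096]

K[0,0] = -0.1850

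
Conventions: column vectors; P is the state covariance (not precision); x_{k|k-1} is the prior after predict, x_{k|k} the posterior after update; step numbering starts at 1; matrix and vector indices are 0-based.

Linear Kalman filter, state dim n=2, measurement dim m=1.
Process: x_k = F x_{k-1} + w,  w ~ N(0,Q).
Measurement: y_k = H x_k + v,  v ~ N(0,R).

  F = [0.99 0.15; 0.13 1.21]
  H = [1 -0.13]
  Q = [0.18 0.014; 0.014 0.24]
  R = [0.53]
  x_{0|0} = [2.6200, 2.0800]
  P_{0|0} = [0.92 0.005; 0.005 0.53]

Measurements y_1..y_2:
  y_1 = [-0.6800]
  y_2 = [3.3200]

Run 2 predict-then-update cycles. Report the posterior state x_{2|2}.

x_post = [2.5189, 3.8426]

step 1: x^-=[2.9058, 2.8574]  P^-=[1.0951 0.2347; 0.2347 1.0331]  S=[1.5815]  K=[0.6731; 0.0635]  nu=[-3.2143]  x^+=[0.7421, 2.6534]  P^+=[0.3785 0.1671; 0.1671 1.0267]
step 2: x^-=[1.1327, 3.3071]  P^-=[0.6237 0.4525; 0.4525 1.8022]  S=[1.0665]  K=[0.5296; 0.2046]  nu=[2.6172]  x^+=[2.5189, 3.8426]  P^+=[0.3245 0.3369; 0.3369 1.7575]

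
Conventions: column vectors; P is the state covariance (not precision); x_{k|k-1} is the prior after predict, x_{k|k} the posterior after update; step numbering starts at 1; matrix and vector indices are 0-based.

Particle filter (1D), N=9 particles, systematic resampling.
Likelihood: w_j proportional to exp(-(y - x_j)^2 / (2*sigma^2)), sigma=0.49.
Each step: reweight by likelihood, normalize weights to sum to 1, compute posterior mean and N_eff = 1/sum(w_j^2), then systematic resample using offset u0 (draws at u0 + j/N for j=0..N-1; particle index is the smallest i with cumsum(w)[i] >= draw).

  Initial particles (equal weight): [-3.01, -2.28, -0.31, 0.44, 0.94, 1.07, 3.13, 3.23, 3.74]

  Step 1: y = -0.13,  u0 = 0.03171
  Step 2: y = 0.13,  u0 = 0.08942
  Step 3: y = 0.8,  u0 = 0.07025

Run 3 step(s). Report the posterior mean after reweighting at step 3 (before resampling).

post_mean = 0.4855

step 1: w=[0.0000, 0.0000, 0.5897, 0.3207, 0.0581, 0.0314, 0.0000, 0.0000, 0.0000]  mean=0.0465  Neff=2.1981  idx=[2, 2, 2, 2, 2, 2, 3, 3, 4]
step 2: w=[0.1132, 0.1132, 0.1132, 0.1132, 0.1132, 0.1132, 0.1387, 0.1387, 0.0432]  mean=-0.0479  Neff=8.5272  idx=[0, 1, 2, 3, 4, 5, 6, 7, 8]
step 3: w=[0.0261, 0.0261, 0.0261, 0.0261, 0.0261, 0.0261, 0.2590, 0.2590, 0.3256]  mean=0.4855  Neff=4.0942  idx=[2, 6, 6, 6, 7, 7, 8, 8, 8]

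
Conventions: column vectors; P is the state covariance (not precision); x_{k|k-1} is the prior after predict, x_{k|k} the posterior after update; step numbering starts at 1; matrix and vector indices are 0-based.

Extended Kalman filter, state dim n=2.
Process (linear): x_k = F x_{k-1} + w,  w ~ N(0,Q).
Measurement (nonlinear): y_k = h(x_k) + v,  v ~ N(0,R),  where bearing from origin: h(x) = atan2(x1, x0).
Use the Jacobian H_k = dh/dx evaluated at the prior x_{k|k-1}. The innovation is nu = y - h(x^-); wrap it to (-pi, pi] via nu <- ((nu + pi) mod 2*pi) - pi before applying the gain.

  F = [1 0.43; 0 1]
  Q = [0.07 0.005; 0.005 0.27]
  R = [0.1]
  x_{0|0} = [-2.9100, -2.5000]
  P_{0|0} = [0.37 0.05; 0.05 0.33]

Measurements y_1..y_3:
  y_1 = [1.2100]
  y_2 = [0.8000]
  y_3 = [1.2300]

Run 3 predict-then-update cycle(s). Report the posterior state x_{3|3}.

step 1: x^-=[-3.9850, -2.5000]  P^-=[0.5440 0.1969; 0.1969 0.6000]  H_jac=[0.1130 -0.1801]  S=[0.1184]  K=[0.2196; -0.7247]  nu=[-2.4919]  x^+=[-4.5323, -0.6941]  P^+=[0.5383 0.2157; 0.2157 0.5378]
step 2: x^-=[-4.8307, -0.6941]  P^-=[0.8933 0.4520; 0.4520 0.8078]  H_jac=[0.0291 -0.2028]  S=[0.1286]  K=[-0.5103; -1.1712]  nu=[-2.4843]  x^+=[-3.5630, 2.2156]  P^+=[0.8598 0.3751; 0.3751 0.6314]
step 3: x^-=[-2.6103, 2.2156]  P^-=[1.3691 0.6516; 0.6516 0.9014]  H_jac=[-0.1890 -0.2227]  S=[0.2484]  K=[-1.6256; -1.3036]  nu=[-1.2078]  x^+=[-0.6470, 3.7900]  P^+=[0.7126 0.1251; 0.1251 0.4792]

x_post = [-0.6470, 3.7900]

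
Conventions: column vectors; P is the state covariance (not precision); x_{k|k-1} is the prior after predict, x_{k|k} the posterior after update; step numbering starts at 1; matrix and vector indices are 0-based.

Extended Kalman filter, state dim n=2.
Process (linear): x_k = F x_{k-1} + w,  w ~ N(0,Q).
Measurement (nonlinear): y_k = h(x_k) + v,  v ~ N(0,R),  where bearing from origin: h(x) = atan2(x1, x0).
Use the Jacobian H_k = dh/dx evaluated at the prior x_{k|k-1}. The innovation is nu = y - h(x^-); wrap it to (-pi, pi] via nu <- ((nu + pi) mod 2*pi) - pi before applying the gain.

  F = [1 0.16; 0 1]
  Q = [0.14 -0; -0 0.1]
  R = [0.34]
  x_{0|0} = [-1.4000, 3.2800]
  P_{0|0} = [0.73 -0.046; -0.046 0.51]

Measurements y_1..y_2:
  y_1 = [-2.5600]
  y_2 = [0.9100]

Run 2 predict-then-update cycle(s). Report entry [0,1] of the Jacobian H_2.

H_jac[0,1] = -0.1333

step 1: x^-=[-0.8752, 3.2800]  P^-=[0.8683 0.0356; 0.0356 0.6100]  H_jac=[-0.2846 -0.0759]  S=[0.4154]  K=[-0.6015; -0.1359]  nu=[1.8916]  x^+=[-2.0129, 3.0229]  P^+=[0.7181 0.0016; 0.0016 0.6023]
step 2: x^-=[-1.5293, 3.0229]  P^-=[0.8740 0.0980; 0.0980 0.7023]  H_jac=[-0.2634 -0.1333]  S=[0.4200]  K=[-0.5792; -0.2843]  nu=[-1.1292]  x^+=[-0.8752, 3.3439]  P^+=[0.7331 0.0289; 0.0289 0.6684]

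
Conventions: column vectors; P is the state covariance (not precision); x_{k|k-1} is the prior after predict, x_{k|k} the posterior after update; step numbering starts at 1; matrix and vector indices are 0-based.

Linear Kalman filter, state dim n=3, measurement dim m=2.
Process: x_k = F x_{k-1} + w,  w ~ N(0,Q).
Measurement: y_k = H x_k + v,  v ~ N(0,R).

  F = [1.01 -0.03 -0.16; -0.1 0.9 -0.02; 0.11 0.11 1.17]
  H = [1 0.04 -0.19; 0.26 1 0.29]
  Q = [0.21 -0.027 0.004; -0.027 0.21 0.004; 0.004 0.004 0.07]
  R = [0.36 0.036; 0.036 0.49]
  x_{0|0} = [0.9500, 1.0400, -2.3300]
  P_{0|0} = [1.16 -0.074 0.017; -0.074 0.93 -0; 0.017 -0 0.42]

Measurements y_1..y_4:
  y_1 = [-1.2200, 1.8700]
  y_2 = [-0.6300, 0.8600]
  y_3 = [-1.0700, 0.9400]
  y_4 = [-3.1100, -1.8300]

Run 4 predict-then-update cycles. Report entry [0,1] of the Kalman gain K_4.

K[0,1] = -0.0043

step 1: x^-=[1.3011, 0.8876, -2.5072]  P^-=[1.4039 -0.2355 0.0630; -0.2355 0.9885 0.0649; 0.0630 0.0649 0.6728]  S=[1.7460 0.1691; 0.1691 1.5547]  K=[0.7909 0.0090; -0.1801 0.6281; -0.0534 0.1836]  nu=[-3.0330, 1.3712]  x^+=[-1.0854, 2.2952, -2.0934]  P^+=[0.3091 -0.0793 0.1097; -0.0793 0.3567 -0.1199; 0.1097 -0.1199 0.6187]
step 2: x^-=[-0.8302, 2.2161, -2.3161]  P^-=[0.5096 -0.1214 0.0468; -0.1214 0.5213 -0.1246; 0.0468 -0.1246 0.9205]  S=[0.8781 0.0494; 0.0494 0.9948]  K=[0.5649 -0.0033; -0.1136 0.4616; -0.1607 0.1633]  nu=[-0.3285, -0.4686]  x^+=[-1.0142, 2.0371, -2.3399]  P^+=[0.2296 -0.0765 0.1225; -0.0765 0.3032 -0.2110; 0.1225 -0.2110 0.8739]
step 3: x^-=[-0.7111, 1.9816, -2.6251]  P^-=[0.4299 -0.0956 0.0104; -0.0956 0.4801 -0.2321; 0.0104 -0.2321 1.2481]  S=[0.8276 0.0455; 0.0455 0.9214]  K=[0.5126 -0.0045; -0.0624 0.4241; -0.2939 0.1584]  nu=[-0.9369, -0.0955]  x^+=[-1.1910, 1.9996, -2.3649]  P^+=[0.2126 -0.0773 0.1320; -0.0773 0.3135 -0.3030; 0.1320 -0.3030 1.1577]
step 4: x^-=[-0.8845, 1.9660, -2.6780]  P^-=[0.4159 -0.0808 -0.0289; -0.0808 0.4919 -0.3353; -0.0289 -0.3353 1.6153]  S=[0.8446 0.0460; 0.0460 0.9050]  K=[0.4953 -0.0043; -0.0195 0.4139; -0.4222 0.1602]  nu=[-2.8130, -2.7894]  x^+=[-2.2659, 0.8665, -1.9375]  P^+=[0.2089 -0.0805 0.1446; -0.0805 0.3373 -0.3941; 0.1446 -0.3941 1.4477]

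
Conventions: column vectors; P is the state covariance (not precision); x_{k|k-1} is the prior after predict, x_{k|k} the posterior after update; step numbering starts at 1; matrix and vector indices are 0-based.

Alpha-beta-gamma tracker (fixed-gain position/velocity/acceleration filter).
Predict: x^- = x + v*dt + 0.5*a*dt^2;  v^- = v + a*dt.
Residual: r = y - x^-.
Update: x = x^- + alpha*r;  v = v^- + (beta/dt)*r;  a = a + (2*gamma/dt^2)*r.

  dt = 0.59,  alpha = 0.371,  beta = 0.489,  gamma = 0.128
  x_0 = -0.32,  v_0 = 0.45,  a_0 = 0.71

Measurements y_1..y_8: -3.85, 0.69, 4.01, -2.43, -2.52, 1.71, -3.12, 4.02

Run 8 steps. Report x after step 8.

x_post = -1.9250

step 1: x_pred=0.0691  r=-3.9191  x^+=-1.3849  v^+=-2.3793  a^+=-2.1722
step 2: x_pred=-3.1667  r=3.8567  x^+=-1.7359  v^+=-0.4643  a^+=0.6642
step 3: x_pred=-1.8943  r=5.9043  x^+=0.2962  v^+=4.8210  a^+=5.0063
step 4: x_pred=4.0120  r=-6.4420  x^+=1.6220  v^+=2.4355  a^+=0.2687
step 5: x_pred=3.1057  r=-5.6257  x^+=1.0186  v^+=-2.0686  a^+=-3.8686
step 6: x_pred=-0.8752  r=2.5852  x^+=0.0839  v^+=-2.2084  a^+=-1.9674
step 7: x_pred=-1.5615  r=-1.5585  x^+=-2.1397  v^+=-4.6609  a^+=-3.1135
step 8: x_pred=-5.4315  r=9.4515  x^+=-1.9250  v^+=1.3357  a^+=3.8373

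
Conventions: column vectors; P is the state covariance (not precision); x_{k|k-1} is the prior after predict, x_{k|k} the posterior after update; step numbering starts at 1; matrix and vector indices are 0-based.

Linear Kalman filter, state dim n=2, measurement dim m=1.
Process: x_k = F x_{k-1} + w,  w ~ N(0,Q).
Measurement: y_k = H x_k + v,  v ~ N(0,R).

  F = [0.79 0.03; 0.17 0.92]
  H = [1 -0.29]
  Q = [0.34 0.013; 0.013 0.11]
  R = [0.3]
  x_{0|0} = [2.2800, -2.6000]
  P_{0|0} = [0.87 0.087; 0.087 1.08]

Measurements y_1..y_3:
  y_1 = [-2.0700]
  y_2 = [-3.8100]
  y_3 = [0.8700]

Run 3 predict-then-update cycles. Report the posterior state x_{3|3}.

x_post = [-0.8558, -2.1375]

step 1: x^-=[1.7232, -2.0044]  P^-=[0.8881 0.2233; 0.2233 1.0765]  S=[1.1491]  K=[0.7165; -0.0773]  nu=[-4.3745]  x^+=[-1.4111, -1.6661]  P^+=[0.2982 0.2870; 0.2870 1.0696]
step 2: x^-=[-1.1647, -1.7727]  P^-=[0.5407 0.2926; 0.2926 1.1137]  S=[0.7646]  K=[0.5961; -0.0397]  nu=[-3.1594]  x^+=[-3.0481, -1.6473]  P^+=[0.2689 0.3107; 0.3107 1.1125]
step 3: x^-=[-2.4574, -2.0337]  P^-=[0.5236 0.3072; 0.3072 1.1566]  S=[0.7426]  K=[0.5850; -0.0379]  nu=[2.7377]  x^+=[-0.8558, -2.1375]  P^+=[0.2694 0.3237; 0.3237 1.1555]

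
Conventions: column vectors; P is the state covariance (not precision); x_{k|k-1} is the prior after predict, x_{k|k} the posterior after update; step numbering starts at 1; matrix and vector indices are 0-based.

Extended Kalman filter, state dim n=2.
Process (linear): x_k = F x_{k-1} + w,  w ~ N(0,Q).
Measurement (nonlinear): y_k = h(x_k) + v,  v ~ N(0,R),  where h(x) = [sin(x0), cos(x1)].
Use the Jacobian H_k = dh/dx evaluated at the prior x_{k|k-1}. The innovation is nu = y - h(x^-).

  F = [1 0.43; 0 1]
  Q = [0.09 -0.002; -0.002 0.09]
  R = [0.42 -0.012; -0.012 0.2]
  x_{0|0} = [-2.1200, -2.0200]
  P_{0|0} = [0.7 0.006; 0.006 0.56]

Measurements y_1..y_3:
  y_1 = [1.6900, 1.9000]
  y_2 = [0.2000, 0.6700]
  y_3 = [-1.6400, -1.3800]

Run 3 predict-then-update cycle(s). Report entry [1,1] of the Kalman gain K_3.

K[1,1] = 0.3911

step 1: x^-=[-2.9886, -2.0200]  P^-=[0.8987 0.2448; 0.2448 0.6500]  H_jac=[-0.9883 0.0000; 0.0000 0.9008]  S=[1.2978 -0.2299; -0.2299 0.7274]  K=[-0.6681 0.0920; -0.0464 0.7902]  nu=[1.8424, 2.3342]  x^+=[-4.0048, -0.2609]  P^+=[0.2850 0.0293; 0.0293 0.1761]
step 2: x^-=[-4.1170, -0.2609]  P^-=[0.4328 0.1030; 0.1030 0.2661]  H_jac=[-0.5608 0.0000; 0.0000 0.2579]  S=[0.5561 -0.0269; -0.0269 0.2177]  K=[-0.4331 0.0685; -0.0892 0.3042]  nu=[-0.6279, -0.2962]  x^+=[-3.8653, -0.2950]  P^+=[0.3258 0.0733; 0.0733 0.2400]
step 3: x^-=[-3.9922, -0.2950]  P^-=[0.5233 0.1745; 0.1745 0.3300]  H_jac=[-0.6596 0.0000; 0.0000 0.2907]  S=[0.6476 -0.0455; -0.0455 0.2279]  K=[-0.5246 0.1180; -0.1503 0.3911]  nu=[-2.3917, -2.3368]  x^+=[-3.0131, -0.8494]  P^+=[0.3362 0.1028; 0.1028 0.2752]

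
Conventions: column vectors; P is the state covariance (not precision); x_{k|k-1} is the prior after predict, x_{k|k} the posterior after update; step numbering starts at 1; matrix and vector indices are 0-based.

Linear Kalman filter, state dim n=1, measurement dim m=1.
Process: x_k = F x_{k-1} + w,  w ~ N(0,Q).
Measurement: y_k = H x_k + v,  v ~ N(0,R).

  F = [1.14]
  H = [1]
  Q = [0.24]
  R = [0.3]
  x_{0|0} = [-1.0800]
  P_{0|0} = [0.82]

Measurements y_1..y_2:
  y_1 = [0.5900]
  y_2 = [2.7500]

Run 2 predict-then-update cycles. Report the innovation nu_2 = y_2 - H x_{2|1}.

step 1: x^-=[-1.2312]  P^-=[1.3057]  S=[1.6057]  K=[0.8132]  nu=[1.8212]  x^+=[0.2497]  P^+=[0.2439]
step 2: x^-=[0.2847]  P^-=[0.5570]  S=[0.8570]  K=[0.6500]  nu=[2.4653]  x^+=[1.8870]  P^+=[0.1950]

innov = [2.4653]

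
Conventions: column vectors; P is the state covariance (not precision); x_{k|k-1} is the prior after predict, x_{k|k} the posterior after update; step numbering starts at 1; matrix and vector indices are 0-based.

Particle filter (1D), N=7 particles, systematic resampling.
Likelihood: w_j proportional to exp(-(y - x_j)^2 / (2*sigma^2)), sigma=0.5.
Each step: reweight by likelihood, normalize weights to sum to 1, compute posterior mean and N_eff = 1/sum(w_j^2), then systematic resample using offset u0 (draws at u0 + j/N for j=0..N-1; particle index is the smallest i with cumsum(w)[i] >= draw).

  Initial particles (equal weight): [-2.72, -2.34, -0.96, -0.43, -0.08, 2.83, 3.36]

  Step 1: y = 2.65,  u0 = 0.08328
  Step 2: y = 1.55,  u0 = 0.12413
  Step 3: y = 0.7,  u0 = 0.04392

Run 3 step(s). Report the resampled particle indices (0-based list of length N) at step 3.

step 1: w=[0.0000, 0.0000, 0.0000, 0.0000, 0.0000, 0.7198, 0.2802]  mean=2.9785  Neff=1.6761  idx=[5, 5, 5, 5, 5, 6, 6]
step 2: w=[0.1970, 0.1970, 0.1970, 0.1970, 0.1970, 0.0074, 0.0074]  mean=2.8379  Neff=5.1494  idx=[0, 1, 2, 2, 3, 4, 4]
step 3: w=[0.1429, 0.1429, 0.1429, 0.1429, 0.1429, 0.1429, 0.1429]  mean=2.8300  Neff=7.0000  idx=[0, 1, 2, 3, 4, 5, 6]

resampled_idx = [0, 1, 2, 3, 4, 5, 6]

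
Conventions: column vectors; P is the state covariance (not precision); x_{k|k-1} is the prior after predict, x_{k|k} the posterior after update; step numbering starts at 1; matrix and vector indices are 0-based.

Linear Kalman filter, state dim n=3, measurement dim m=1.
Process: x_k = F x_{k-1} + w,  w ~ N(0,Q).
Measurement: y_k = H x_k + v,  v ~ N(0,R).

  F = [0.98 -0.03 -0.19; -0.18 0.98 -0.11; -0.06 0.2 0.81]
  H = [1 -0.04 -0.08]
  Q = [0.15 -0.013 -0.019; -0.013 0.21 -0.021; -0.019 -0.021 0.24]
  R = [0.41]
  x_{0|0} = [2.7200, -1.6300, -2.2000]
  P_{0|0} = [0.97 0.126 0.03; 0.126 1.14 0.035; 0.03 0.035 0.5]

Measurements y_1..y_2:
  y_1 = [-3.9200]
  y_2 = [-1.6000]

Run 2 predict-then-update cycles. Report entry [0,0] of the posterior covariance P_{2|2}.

P_post[0,0] = 0.2106

step 1: x^-=[3.1325, -1.8450, -2.2712]  P^-=[1.0825 -0.0941 -0.1129; -0.0941 1.2915 0.1793; -0.1129 0.1793 0.6225]  S=[1.5253]  K=[0.7181; -0.1050; -0.1114]  nu=[-7.3080]  x^+=[-2.1153, -1.0779, -1.4572]  P^+=[0.2960 0.0209 0.0091; 0.0209 1.2747 0.1614; 0.0091 0.1614 0.6036]
step 2: x^-=[-1.7638, -0.5154, -1.2690]  P^-=[0.4544 -0.1001 -0.1356; -0.1001 1.4093 0.2996; -0.1356 0.2996 0.7390]  S=[0.9030]  K=[0.5197; -0.1998; -0.2289]  nu=[0.0416]  x^+=[-1.7421, -0.5237, -1.2785]  P^+=[0.2106 -0.0063 -0.0282; -0.0063 1.3733 0.2583; -0.0282 0.2583 0.6917]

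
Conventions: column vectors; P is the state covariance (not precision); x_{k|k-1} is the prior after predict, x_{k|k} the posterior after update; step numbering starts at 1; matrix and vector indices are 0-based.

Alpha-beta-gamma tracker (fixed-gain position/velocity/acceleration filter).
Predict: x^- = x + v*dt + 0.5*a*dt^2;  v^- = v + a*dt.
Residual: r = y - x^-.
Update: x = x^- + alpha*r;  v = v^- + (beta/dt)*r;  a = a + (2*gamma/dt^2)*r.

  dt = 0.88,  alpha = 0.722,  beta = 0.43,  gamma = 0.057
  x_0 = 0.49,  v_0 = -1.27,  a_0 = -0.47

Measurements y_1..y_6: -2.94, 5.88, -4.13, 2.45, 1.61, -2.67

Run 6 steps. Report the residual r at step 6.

resid = -5.2865

step 1: x_pred=-0.8096  r=-2.1304  x^+=-2.3477  v^+=-2.7246  a^+=-0.7836
step 2: x_pred=-5.0488  r=10.9288  x^+=2.8418  v^+=1.9260  a^+=0.8252
step 3: x_pred=4.8562  r=-8.9862  x^+=-1.6318  v^+=-1.7388  a^+=-0.4977
step 4: x_pred=-3.3546  r=5.8046  x^+=0.8363  v^+=0.6597  a^+=0.3569
step 5: x_pred=1.5550  r=0.0550  x^+=1.5947  v^+=1.0006  a^+=0.3650
step 6: x_pred=2.6165  r=-5.2865  x^+=-1.2003  v^+=-1.2615  a^+=-0.4133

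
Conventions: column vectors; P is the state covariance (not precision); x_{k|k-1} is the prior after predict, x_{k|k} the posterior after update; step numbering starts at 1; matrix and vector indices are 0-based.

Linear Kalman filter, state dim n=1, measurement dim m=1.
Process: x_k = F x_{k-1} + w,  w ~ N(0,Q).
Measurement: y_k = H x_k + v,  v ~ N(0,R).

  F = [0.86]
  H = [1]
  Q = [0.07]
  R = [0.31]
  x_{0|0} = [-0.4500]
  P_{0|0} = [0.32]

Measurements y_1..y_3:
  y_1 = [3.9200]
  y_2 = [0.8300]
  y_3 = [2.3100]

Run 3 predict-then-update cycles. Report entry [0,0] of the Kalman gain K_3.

K[0,0] = 0.3339

step 1: x^-=[-0.3870]  P^-=[0.3067]  S=[0.6167]  K=[0.4973]  nu=[4.3070]  x^+=[1.7549]  P^+=[0.1542]
step 2: x^-=[1.5092]  P^-=[0.1840]  S=[0.4940]  K=[0.3725]  nu=[-0.6792]  x^+=[1.2562]  P^+=[0.1155]
step 3: x^-=[1.0803]  P^-=[0.1554]  S=[0.4654]  K=[0.3339]  nu=[1.2297]  x^+=[1.4909]  P^+=[0.1035]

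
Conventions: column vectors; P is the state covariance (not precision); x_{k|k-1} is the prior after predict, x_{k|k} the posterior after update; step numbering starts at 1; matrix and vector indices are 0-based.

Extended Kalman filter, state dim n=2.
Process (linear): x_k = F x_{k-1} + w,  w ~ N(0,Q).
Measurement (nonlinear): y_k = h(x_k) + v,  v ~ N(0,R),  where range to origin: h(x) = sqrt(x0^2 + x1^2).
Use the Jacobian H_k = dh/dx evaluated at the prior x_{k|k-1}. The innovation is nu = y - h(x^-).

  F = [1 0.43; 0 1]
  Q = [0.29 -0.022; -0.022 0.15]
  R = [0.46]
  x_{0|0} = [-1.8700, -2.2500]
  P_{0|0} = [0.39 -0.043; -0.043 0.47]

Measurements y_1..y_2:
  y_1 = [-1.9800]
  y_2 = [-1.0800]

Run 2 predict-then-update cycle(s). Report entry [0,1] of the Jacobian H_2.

step 1: x^-=[-2.8375, -2.2500]  P^-=[0.7299 0.1371; 0.1371 0.6200]  H_jac=[-0.7836 -0.6213]  S=[1.2810]  K=[-0.5130; -0.3846]  nu=[-5.6013]  x^+=[0.0359, -0.0958]  P^+=[0.3928 -0.1156; -0.1156 0.4305]
step 2: x^-=[-0.0053, -0.0958]  P^-=[0.6630 0.0475; 0.0475 0.5805]  H_jac=[-0.0556 -0.9985]  S=[1.0461]  K=[-0.0806; -0.5566]  nu=[-1.1760]  x^+=[0.0894, 0.5588]  P^+=[0.6562 0.0006; 0.0006 0.2564]

H_jac[0,1] = -0.9985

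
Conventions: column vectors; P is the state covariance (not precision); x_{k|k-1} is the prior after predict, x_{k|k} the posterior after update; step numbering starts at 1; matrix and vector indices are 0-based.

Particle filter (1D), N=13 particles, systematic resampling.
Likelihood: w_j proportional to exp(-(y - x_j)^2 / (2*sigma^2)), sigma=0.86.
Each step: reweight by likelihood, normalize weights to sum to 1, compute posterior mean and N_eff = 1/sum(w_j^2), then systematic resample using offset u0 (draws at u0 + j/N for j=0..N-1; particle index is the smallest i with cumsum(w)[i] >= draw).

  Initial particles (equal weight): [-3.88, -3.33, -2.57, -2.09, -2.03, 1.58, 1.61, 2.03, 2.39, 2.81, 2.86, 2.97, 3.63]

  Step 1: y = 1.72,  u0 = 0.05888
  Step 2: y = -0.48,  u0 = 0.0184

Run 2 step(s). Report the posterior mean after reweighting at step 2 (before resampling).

post_mean = 1.6655

step 1: w=[0.0000, 0.0000, 0.0000, 0.0000, 0.0000, 0.1994, 0.2004, 0.1893, 0.1491, 0.0905, 0.0839, 0.0702, 0.0172]  mean=2.1434  Neff=6.3119  idx=[5, 5, 6, 6, 6, 7, 7, 8, 8, 9, 9, 10, 11]
step 2: w=[0.1842, 0.1842, 0.1693, 0.1693, 0.1693, 0.0459, 0.0459, 0.0124, 0.0124, 0.0022, 0.0022, 0.0017, 0.0010]  mean=1.6655  Neff=6.3124  idx=[0, 0, 0, 1, 1, 2, 2, 3, 3, 4, 4, 4, 6]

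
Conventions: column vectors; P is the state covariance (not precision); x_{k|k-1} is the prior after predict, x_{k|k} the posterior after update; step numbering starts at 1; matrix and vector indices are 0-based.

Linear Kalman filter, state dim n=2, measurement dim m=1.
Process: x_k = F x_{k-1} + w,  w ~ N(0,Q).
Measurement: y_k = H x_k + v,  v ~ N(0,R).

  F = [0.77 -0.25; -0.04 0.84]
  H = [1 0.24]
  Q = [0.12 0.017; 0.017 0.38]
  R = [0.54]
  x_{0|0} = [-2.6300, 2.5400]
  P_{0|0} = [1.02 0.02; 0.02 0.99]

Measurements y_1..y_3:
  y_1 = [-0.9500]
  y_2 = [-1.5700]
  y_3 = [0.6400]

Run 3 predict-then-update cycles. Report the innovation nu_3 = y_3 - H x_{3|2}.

step 1: x^-=[-2.6601, 2.2388]  P^-=[0.7789 -0.2092; -0.2092 1.0788]  S=[1.2807]  K=[0.5690; 0.0388]  nu=[1.1728]  x^+=[-1.9928, 2.2843]  P^+=[0.3643 -0.2375; -0.2375 1.0769]
step 2: x^-=[-2.1055, 1.9986]  P^-=[0.4947 -0.3763; -0.3763 1.1564]  S=[0.9207]  K=[0.4392; -0.1073]  nu=[0.0559]  x^+=[-2.0810, 1.9926]  P^+=[0.3171 -0.3329; -0.3329 1.1458]
step 3: x^-=[-2.1005, 1.7570]  P^-=[0.5078 -0.4521; -0.4521 1.2114]  S=[0.9006]  K=[0.4434; -0.1791]  nu=[2.3188]  x^+=[-1.0724, 1.3416]  P^+=[0.3308 -0.3805; -0.3805 1.1825]

innov = [2.3188]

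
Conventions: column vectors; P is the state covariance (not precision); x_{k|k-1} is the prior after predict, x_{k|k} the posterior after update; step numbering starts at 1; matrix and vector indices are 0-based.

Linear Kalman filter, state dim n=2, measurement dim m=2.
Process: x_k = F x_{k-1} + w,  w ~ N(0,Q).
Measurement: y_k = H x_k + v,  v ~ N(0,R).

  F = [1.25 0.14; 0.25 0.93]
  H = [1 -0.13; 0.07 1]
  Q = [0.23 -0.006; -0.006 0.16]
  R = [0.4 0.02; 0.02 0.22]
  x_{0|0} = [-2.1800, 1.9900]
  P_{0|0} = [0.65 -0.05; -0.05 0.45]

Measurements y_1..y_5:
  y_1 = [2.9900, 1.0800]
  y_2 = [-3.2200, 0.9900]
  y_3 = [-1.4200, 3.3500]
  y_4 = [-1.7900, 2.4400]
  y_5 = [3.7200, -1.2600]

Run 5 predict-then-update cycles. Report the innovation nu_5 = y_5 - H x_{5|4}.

innov = [5.0707, -2.9769]

step 1: x^-=[-2.4464, 1.3057]  P^-=[1.2369 0.1958; 0.1958 0.5666]  S=[1.5956 0.2270; 0.2270 0.8201]  K=[0.7394 0.1397; -0.0251 0.7146]  nu=[5.6061, -0.0545]  x^+=[1.6911, 1.1262]  P^+=[0.3017 0.0244; 0.0244 0.1550]
step 2: x^-=[2.2715, 1.4701]  P^-=[0.7130 0.1377; 0.1377 0.3243]  S=[1.0827 0.1642; 0.1642 0.5670]  K=[0.6190 0.1516; -0.0011 0.5892]  nu=[-5.3004, -0.6392]  x^+=[-1.1065, 1.0994]  P^+=[0.2543 0.0279; 0.0279 0.1276]
step 3: x^-=[-1.2292, 0.7459]  P^-=[0.6396 0.1235; 0.1235 0.2993]  S=[1.0125 0.1483; 0.1483 0.5397]  K=[0.5940 0.1486; 0.0000 0.5705]  nu=[-0.0938, 2.6902]  x^+=[-0.8851, 2.2807]  P^+=[0.2442 0.0275; 0.0275 0.1236]
step 4: x^-=[-0.7870, 1.8998]  P^-=[0.6236 0.1193; 0.1193 0.2949]  S=[0.9975 0.1435; 0.1435 0.5347]  K=[0.5884 0.1468; -0.0005 0.5673]  nu=[-0.7560, 0.5953]  x^+=[-1.1445, 2.2379]  P^+=[0.2418 0.0271; 0.0271 0.1229]
step 5: x^-=[-1.1173, 1.7951]  P^-=[0.6198 0.1181; 0.1181 0.2940]  S=[0.9940 0.1422; 0.1422 0.5336]  K=[0.5871 0.1462; -0.0007 0.5667]  nu=[5.0707, -2.9769]  x^+=[1.4248, 0.1044]  P^+=[0.2413 0.0270; 0.0270 0.1228]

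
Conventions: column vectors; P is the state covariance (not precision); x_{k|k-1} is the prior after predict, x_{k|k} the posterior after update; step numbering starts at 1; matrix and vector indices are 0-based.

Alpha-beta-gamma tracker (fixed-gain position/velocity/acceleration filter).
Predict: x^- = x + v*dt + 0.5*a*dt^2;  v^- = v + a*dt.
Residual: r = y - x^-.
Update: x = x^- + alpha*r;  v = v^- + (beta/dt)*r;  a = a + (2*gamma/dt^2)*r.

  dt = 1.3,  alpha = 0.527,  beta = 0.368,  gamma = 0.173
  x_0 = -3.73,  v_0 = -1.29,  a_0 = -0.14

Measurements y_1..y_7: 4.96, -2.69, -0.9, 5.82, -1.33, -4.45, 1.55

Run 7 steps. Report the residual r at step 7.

step 1: x_pred=-5.5253  r=10.4853  x^+=0.0005  v^+=1.4961  a^+=2.0067
step 2: x_pred=3.6411  r=-6.3311  x^+=0.3046  v^+=2.3127  a^+=0.7105
step 3: x_pred=3.9114  r=-4.8114  x^+=1.3758  v^+=1.8743  a^+=-0.2746
step 4: x_pred=3.5804  r=2.2396  x^+=4.7607  v^+=2.1514  a^+=0.1840
step 5: x_pred=7.7129  r=-9.0429  x^+=2.9473  v^+=-0.1693  a^+=-1.6674
step 6: x_pred=1.3182  r=-5.7682  x^+=-1.7217  v^+=-3.9698  a^+=-2.8484
step 7: x_pred=-9.2893  r=10.8393  x^+=-3.5770  v^+=-4.6043  a^+=-0.6292

resid = 10.8393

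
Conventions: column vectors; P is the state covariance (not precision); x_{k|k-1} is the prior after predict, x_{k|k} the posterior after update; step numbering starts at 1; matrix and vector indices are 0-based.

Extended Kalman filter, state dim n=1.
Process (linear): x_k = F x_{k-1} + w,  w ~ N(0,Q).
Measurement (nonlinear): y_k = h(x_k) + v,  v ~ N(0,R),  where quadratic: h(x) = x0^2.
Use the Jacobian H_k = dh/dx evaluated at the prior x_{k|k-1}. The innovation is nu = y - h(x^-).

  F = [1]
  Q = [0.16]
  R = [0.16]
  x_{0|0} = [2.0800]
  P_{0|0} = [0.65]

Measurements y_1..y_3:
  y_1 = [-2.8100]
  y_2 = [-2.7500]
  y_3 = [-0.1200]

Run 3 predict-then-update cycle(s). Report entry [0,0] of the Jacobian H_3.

H_jac[0,0] = -2.1298

step 1: x^-=[2.0800]  P^-=[0.8100]  H_jac=[4.1600]  S=[14.1775]  K=[0.2377]  nu=[-7.1364]  x^+=[0.3839]  P^+=[0.0091]
step 2: x^-=[0.3839]  P^-=[0.1691]  H_jac=[0.7678]  S=[0.2597]  K=[0.5000]  nu=[-2.8974]  x^+=[-1.0649]  P^+=[0.1042]
step 3: x^-=[-1.0649]  P^-=[0.2642]  H_jac=[-2.1298]  S=[1.3585]  K=[-0.4142]  nu=[-1.2540]  x^+=[-0.5455]  P^+=[0.0311]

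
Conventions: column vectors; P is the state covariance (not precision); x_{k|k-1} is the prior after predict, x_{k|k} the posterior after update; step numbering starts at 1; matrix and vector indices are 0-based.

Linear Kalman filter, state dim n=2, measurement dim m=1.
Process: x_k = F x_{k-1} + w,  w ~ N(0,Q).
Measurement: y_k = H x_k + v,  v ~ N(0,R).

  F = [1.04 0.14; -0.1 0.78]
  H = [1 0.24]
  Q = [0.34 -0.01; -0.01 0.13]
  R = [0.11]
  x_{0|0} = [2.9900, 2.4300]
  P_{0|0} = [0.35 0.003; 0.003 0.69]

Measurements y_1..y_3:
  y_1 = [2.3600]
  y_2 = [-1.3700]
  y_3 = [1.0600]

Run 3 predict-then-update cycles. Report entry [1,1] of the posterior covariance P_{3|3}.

P_post[1,1] = 0.4201

step 1: x^-=[3.4498, 1.5964]  P^-=[0.7330 0.0313; 0.0313 0.5528]  S=[0.8898]  K=[0.8321; 0.1843]  nu=[-1.4729]  x^+=[2.2241, 1.3249]  P^+=[0.1168 -0.1051; -0.1051 0.5226]
step 2: x^-=[2.4986, 0.8110]  P^-=[0.4459 -0.0489; -0.0489 0.4655]  S=[0.5593]  K=[0.7764; 0.1123]  nu=[-4.0632]  x^+=[-0.6559, 0.3546]  P^+=[0.1088 -0.0977; -0.0977 0.4585]
step 3: x^-=[-0.6325, 0.3422]  P^-=[0.4383 -0.0491; -0.0491 0.4253]  S=[0.5492]  K=[0.7766; 0.0964]  nu=[1.6104]  x^+=[0.6181, 0.4974]  P^+=[0.1071 -0.0902; -0.0902 0.4201]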